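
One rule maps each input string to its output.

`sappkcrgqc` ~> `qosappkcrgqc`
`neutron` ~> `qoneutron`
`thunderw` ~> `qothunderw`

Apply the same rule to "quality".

qoquality

Rule — prepend "qo".
On "quality" that produces "qoquality".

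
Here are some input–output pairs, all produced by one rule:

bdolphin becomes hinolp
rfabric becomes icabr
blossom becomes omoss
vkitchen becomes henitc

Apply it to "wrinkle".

Each output is the input with this applied: delete the first 2 characters, then move the first 3 characters to the end (rotate left by 3).
Working it through for "wrinkle": intermediate "inkle", final "leink".

leink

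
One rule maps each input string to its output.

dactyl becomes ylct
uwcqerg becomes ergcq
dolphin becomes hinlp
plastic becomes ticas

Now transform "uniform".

ormif

The transformation: delete the first 2 characters, then move the first 2 characters to the end (rotate left by 2).
"uniform" → "iform" → "ormif".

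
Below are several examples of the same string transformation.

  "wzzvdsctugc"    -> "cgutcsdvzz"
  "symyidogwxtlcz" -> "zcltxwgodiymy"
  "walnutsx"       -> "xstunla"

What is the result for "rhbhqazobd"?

dbozaqhbh

Each output is the input with this applied: reverse the string, then delete the last character.
For "rhbhqazobd" the result is "dbozaqhbh".
(Check on "symyidogwxtlcz": → "zcltxwgodiymys" → "zcltxwgodiymy" ✓)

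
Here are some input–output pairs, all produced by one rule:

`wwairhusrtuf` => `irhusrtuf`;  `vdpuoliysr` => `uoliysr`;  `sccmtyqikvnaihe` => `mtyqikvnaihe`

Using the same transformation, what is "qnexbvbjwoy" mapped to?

The pattern: delete the first 3 characters.
On "qnexbvbjwoy" that produces "xbvbjwoy".

xbvbjwoy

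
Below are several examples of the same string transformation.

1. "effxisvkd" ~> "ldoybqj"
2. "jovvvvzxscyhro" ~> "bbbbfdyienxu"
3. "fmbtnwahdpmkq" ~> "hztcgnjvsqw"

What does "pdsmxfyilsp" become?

ysdleoryv

The rule is to shift every letter 6 places forward in the alphabet (wrapping around), then delete the first 2 characters.
Starting from "pdsmxfyilsp": after the first operation, "vjysdleoryv"; after the second, "ysdleoryv".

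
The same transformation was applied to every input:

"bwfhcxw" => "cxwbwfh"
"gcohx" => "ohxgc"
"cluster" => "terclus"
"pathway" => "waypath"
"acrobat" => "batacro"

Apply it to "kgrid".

ridkg

The transformation: move the last 3 characters to the front (rotate right by 3).
Doing the same to "kgrid": "ridkg".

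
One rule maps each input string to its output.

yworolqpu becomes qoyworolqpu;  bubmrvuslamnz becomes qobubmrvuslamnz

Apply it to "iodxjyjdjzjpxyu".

qoiodxjyjdjzjpxyu

The transformation: prepend "qo".
So "iodxjyjdjzjpxyu" becomes "qoiodxjyjdjzjpxyu".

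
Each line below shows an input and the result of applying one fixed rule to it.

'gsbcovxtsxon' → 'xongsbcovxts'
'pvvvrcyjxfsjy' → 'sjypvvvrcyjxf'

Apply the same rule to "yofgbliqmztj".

In each case the input is transformed by: move the last 3 characters to the front (rotate right by 3).
For "yofgbliqmztj" the result is "ztjyofgbliqm".

ztjyofgbliqm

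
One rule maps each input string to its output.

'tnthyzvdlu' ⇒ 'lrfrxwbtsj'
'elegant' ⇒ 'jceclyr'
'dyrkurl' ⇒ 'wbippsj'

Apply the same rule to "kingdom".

gielmbk

What's happening: shift every letter 2 places backward in the alphabet (wrapping around), then swap each adjacent pair of characters (1↔2, 3↔4, ...).
Working it through for "kingdom": intermediate "iglebmk", final "gielmbk".
(Check on "dyrkurl": → "bwpispj" → "wbippsj" ✓)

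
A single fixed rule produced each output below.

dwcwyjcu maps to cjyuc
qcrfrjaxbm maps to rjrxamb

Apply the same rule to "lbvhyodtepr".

voytdper

Looking at the pairs, the operation is to swap each adjacent pair of characters (1↔2, 3↔4, ...), then delete the first 3 characters.
On "lbvhyodtepr" that produces "voytdper".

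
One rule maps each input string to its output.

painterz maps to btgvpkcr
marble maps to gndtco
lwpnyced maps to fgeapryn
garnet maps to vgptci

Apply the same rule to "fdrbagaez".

bgcicdtfh

The transformation: reverse the string, then shift every letter 2 places forward in the alphabet (wrapping around).
For "fdrbagaez", step one produces "zeagabrdf"; step two turns that into "bgcicdtfh".
(Check on "marble": → "elbram" → "gndtco" ✓)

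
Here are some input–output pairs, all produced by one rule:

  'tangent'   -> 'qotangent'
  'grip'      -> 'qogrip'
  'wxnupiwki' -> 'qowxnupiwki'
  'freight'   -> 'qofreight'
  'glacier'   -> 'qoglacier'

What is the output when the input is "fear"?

qofear

Each output is the input with this applied: prepend "qo".
Applying that to "fear" gives "qofear".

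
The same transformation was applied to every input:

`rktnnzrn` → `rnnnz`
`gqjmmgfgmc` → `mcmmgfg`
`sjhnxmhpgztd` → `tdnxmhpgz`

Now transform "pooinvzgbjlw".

lwinvzgbj

The pattern: delete the first 3 characters, then move the last 2 characters to the front (rotate right by 2).
Working it through for "pooinvzgbjlw": intermediate "invzgbjlw", final "lwinvzgbj".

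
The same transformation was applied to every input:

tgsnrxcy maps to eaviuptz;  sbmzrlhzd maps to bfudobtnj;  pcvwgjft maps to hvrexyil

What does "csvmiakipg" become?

Each output is the input with this applied: shift every letter 2 places forward in the alphabet (wrapping around), then move the last 2 characters to the front (rotate right by 2).
Starting from "csvmiakipg": after the first operation, "euxokcmkri"; after the second, "rieuxokcmk".

rieuxokcmk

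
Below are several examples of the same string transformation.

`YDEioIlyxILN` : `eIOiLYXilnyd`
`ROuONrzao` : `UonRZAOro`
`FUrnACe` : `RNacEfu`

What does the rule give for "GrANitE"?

anITegR

The pattern: flip the case of every letter, then move the first 2 characters to the end (rotate left by 2).
Working it through for "GrANitE": intermediate "gRanITe", final "anITegR".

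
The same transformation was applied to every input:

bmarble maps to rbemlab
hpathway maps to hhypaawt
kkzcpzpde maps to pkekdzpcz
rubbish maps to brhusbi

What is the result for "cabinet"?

Looking at the pairs, the operation is to take characters alternately from the front and the back (1st, last, 2nd, 2nd-last, ...), then move the last character to the front.
"cabinet" → "ctaebni" → "ictaebn".

ictaebn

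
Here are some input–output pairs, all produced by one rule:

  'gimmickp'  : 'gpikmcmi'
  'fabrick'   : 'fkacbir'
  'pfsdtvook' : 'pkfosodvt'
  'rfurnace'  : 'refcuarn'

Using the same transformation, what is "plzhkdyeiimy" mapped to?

pylmzihikedy

Rule — take characters alternately from the front and the back (1st, last, 2nd, 2nd-last, ...).
Applying that to "plzhkdyeiimy" gives "pylmzihikedy".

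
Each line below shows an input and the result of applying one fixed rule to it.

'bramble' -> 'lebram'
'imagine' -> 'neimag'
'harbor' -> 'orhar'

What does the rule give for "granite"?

tegran

What's happening: move the last 2 characters to the front (rotate right by 2), then delete the last character.
Starting from "granite": after the first operation, "tegrani"; after the second, "tegran".
(Check on "imagine": → "neimagi" → "neimag" ✓)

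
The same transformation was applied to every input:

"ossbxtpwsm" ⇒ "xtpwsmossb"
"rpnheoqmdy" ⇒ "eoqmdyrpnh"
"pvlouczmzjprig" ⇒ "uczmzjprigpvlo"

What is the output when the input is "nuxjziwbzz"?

ziwbzznuxj

The transformation: move the first character to the end, then move the first 3 characters to the end (rotate left by 3).
For "nuxjziwbzz", step one produces "uxjziwbzzn"; step two turns that into "ziwbzznuxj".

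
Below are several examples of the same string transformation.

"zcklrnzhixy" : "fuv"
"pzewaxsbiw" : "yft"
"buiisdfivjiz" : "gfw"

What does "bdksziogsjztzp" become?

qwm

Each output is the input with this applied: shift every letter 3 places backward in the alphabet (wrapping around), then keep only the last 3 characters.
On "bdksziogsjztzp": the first step gives "yahpwfldpgwqwm", and the second then gives "qwm".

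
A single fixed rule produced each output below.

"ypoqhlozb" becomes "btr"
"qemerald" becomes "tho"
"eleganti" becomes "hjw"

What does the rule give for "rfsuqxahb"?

uxd

Rule — shift every letter 3 places forward in the alphabet (wrapping around), then keep one character in every 3, starting at position 1 (positions 1st, 4th, 7th, ...).
Applying that to "rfsuqxahb" gives "uxd".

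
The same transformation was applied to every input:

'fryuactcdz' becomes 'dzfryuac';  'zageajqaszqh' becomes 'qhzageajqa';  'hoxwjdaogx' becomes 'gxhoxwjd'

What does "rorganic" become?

In each case the input is transformed by: move the last 2 characters to the front (rotate right by 2), then delete the last 2 characters.
On "rorganic": the first step gives "icrorgan", and the second then gives "icrorg".

icrorg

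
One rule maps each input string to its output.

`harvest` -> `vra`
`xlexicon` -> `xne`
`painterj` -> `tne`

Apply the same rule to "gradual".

uga

What's happening: sort the characters into reverse alphabetical order, then keep one character in every 3, starting at position 1 (positions 1st, 4th, 7th, ...).
Applying both steps to "gradual": "urlgdaa", then "uga".
(Check on "harvest": → "vtsrhea" → "vra" ✓)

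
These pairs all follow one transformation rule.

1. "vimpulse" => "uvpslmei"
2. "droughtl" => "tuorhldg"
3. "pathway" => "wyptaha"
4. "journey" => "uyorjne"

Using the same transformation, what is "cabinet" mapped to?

Each output is the input with this applied: sort the characters into reverse alphabetical order, then swap each adjacent pair of characters (1↔2, 3↔4, ...).
Applying both steps to "cabinet": "tniecba", then "nteibca".

nteibca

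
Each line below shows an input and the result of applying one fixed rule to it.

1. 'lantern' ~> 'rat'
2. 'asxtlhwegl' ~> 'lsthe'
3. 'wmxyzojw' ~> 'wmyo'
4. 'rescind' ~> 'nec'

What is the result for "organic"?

What's happening: keep every other character starting from the second (positions 2nd, 4th, 6th, ...), then move the last character to the front.
So "organic" becomes "ira".

ira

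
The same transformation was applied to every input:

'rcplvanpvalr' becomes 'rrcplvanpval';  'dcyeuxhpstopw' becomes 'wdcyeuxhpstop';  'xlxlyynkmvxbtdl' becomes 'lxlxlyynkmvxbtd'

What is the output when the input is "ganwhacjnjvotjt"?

The transformation: move the last character to the front.
For "ganwhacjnjvotjt" the result is "tganwhacjnjvotj".

tganwhacjnjvotj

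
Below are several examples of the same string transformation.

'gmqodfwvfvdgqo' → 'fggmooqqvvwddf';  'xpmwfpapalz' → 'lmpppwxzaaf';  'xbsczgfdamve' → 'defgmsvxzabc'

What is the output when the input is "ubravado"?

Looking at the pairs, the operation is to sort the characters into alphabetical order, then move the first 3 characters to the end (rotate left by 3).
"ubravado" → "aabdoruv" → "doruvaab".

doruvaab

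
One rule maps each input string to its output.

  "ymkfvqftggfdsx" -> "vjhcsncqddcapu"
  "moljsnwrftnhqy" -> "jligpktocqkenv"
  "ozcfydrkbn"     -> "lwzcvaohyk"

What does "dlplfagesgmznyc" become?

aimicxdbpdjwkvz

The transformation: shift every letter 3 places backward in the alphabet (wrapping around).
"dlplfagesgmznyc" → "aimicxdbpdjwkvz".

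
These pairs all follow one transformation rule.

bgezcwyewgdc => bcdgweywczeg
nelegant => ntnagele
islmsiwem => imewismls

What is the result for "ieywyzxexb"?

Each output is the input with this applied: reverse the string, then move the last character to the front.
Applying both steps to "ieywyzxexb": "bxexzywyei", then "ibxexzywye".

ibxexzywye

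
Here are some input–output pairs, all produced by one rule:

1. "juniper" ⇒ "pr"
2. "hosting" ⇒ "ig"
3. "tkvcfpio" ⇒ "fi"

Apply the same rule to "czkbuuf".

uf

Looking at the pairs, the operation is to keep every other character starting from the first (positions 1st, 3rd, 5th, ...), then keep only the last 2 characters.
On "czkbuuf" that produces "uf".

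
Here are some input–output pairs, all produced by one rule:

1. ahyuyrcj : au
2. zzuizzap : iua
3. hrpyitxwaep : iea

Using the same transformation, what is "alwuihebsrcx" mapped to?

auie

What's happening: swap each adjacent pair of characters (1↔2, 3↔4, ...), then keep only the vowels.
Applying both steps to "alwuihebsrcx": "lauwhibersxc", then "auie".
(Check on "hrpyitxwaep": → "rhyptiwxeap" → "iea" ✓)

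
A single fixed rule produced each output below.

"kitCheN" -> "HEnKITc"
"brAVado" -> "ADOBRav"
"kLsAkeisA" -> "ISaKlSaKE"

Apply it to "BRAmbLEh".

leHbraMB

The transformation: flip the case of every letter, then move the last 3 characters to the front (rotate right by 3).
On "BRAmbLEh": the first step gives "braMBleH", and the second then gives "leHbraMB".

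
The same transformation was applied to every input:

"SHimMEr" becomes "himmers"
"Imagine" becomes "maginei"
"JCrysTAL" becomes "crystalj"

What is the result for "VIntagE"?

Rule — move the first character to the end, then convert every letter to lowercase.
For "VIntagE", step one produces "IntagEV"; step two turns that into "intagev".

intagev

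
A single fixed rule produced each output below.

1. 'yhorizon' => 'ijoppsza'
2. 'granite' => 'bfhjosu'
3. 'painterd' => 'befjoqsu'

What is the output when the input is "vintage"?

bfhjouw

What's happening: sort the characters into alphabetical order, then shift every letter 1 place forward in the alphabet (wrapping around).
"vintage" → "aegintv" → "bfhjouw".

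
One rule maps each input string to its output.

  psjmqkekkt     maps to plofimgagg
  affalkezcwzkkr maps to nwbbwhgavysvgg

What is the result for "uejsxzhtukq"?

The transformation: shift every letter 4 places backward in the alphabet (wrapping around), then move the last character to the front.
On "uejsxzhtukq": the first step gives "qafotvdpqgm", and the second then gives "mqafotvdpqg".

mqafotvdpqg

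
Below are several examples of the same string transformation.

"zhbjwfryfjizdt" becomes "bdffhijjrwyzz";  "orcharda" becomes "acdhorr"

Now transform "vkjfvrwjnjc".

fjjjknrvvw

What's happening: delete the last character, then sort the characters into alphabetical order.
For "vkjfvrwjnjc" the result is "fjjjknrvvw".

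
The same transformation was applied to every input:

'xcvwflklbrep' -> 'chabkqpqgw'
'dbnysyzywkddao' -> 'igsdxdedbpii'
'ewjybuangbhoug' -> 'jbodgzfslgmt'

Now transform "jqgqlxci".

Rule — shift every letter 5 places forward in the alphabet (wrapping around), then delete the last 2 characters.
On "jqgqlxci": the first step gives "ovlvqchn", and the second then gives "ovlvqc".
(Check on "xcvwflklbrep": → "chabkqpqgwju" → "chabkqpqgw" ✓)

ovlvqc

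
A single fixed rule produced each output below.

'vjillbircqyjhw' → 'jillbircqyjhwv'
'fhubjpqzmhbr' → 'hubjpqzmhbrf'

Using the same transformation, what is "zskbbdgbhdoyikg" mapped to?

skbbdgbhdoyikgz

The rule is to move the first character to the end.
On "zskbbdgbhdoyikg" that produces "skbbdgbhdoyikgz".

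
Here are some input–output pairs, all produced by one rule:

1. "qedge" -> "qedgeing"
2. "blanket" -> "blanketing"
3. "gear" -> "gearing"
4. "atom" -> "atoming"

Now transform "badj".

badjing

The pattern: append "ing".
For "badj" the result is "badjing".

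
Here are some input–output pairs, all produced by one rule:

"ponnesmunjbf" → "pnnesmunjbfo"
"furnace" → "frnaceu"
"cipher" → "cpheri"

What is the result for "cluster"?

The rule is to move the first character to the end, then swap the first and last characters.
On "cluster": the first step gives "lusterc", and the second then gives "custerl".

custerl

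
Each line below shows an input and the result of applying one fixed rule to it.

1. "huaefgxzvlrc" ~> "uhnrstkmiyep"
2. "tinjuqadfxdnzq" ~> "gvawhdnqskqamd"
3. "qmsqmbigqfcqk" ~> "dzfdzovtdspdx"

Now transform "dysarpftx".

qlfnecsgk

The pattern: shift every letter 13 places forward in the alphabet (wrapping around) — i.e. ROT13.
For "dysarpftx" the result is "qlfnecsgk".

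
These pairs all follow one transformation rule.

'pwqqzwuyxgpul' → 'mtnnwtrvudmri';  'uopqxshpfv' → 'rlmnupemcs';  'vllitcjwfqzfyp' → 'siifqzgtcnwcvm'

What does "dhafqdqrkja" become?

Rule — shift every letter 3 places backward in the alphabet (wrapping around).
"dhafqdqrkja" → "aexcnanohgx".

aexcnanohgx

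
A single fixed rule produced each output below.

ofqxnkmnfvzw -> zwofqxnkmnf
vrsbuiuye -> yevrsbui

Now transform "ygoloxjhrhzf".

The transformation: move the last 3 characters to the front (rotate right by 3), then delete the first character.
Working it through for "ygoloxjhrhzf": intermediate "hzfygoloxjhr", final "zfygoloxjhr".

zfygoloxjhr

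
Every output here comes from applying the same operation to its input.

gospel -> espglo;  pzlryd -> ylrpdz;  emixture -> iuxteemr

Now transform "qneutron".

erutqnno

Rule — take characters alternately from the front and the back (1st, last, 2nd, 2nd-last, ...), then swap the front and back halves of the string.
On "qneutron" that produces "erutqnno".
(Check on "gospel": → "gloesp" → "espglo" ✓)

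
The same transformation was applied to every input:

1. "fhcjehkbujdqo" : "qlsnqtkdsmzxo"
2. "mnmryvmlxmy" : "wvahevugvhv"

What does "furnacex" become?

The rule is to move the first character to the end, then shift every letter 9 places forward in the alphabet (wrapping around).
On "furnacex" that produces "dawjlngo".

dawjlngo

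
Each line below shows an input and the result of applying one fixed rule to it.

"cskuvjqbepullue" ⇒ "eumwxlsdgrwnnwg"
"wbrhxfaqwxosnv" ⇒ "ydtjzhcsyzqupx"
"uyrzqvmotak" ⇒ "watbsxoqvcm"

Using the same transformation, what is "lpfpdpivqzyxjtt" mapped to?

The pattern: shift every letter 2 places forward in the alphabet (wrapping around).
"lpfpdpivqzyxjtt" → "nrhrfrkxsbazlvv".

nrhrfrkxsbazlvv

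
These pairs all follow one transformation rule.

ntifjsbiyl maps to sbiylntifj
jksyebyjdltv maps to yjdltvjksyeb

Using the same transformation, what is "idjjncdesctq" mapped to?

desctqidjjnc

Looking at the pairs, the operation is to swap the front and back halves of the string.
Doing the same to "idjjncdesctq": "desctqidjjnc".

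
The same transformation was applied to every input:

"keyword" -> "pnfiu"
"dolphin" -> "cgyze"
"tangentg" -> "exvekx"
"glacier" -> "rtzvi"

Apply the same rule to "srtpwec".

The rule is to shift every letter 9 places backward in the alphabet (wrapping around), then delete the first 2 characters.
Applying both steps to "srtpwec": "jikgnvt", then "kgnvt".
(Check on "tangentg": → "krexvekx" → "exvekx" ✓)

kgnvt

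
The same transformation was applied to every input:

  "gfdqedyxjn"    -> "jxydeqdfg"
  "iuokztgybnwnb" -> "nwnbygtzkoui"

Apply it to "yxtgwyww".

Each output is the input with this applied: reverse the string, then delete the first character.
"yxtgwyww" → "wwywgtxy" → "wywgtxy".

wywgtxy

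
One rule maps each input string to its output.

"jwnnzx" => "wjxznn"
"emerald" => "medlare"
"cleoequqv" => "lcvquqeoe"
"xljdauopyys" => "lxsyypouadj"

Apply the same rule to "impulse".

In each case the input is transformed by: move the first 2 characters to the end (rotate left by 2), then reverse the string.
Starting from "impulse": after the first operation, "pulseim"; after the second, "mieslup".
(Check on "cleoequqv": → "eoequqvcl" → "lcvquqeoe" ✓)

mieslup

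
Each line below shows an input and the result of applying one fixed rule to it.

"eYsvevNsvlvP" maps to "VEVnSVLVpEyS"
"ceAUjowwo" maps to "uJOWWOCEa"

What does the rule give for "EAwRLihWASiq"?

rlIHwasIQeaW

The transformation: flip the case of every letter, then move the first 3 characters to the end (rotate left by 3).
Working it through for "EAwRLihWASiq": intermediate "eaWrlIHwasIQ", final "rlIHwasIQeaW".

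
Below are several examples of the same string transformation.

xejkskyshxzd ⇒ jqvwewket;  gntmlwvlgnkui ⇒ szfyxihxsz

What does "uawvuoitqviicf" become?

What's happening: delete the last 3 characters, then shift every letter 12 places forward in the alphabet (wrapping around).
Starting from "uawvuoitqviicf": after the first operation, "uawvuoitqvi"; after the second, "gmihgaufchu".

gmihgaufchu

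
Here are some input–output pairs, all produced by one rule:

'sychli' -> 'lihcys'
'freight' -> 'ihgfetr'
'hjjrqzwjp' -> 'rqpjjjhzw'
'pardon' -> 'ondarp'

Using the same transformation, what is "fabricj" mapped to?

ifcbarj

The transformation: sort the characters into reverse alphabetical order, then move the first 2 characters to the end (rotate left by 2).
"fabricj" → "rjifcba" → "ifcbarj".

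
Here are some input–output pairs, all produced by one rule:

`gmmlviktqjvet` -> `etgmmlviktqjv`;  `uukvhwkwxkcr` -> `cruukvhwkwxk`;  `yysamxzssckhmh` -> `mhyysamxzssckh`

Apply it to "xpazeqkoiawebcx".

cxxpazeqkoiaweb

Each output is the input with this applied: move the last 2 characters to the front (rotate right by 2).
"xpazeqkoiawebcx" → "cxxpazeqkoiaweb".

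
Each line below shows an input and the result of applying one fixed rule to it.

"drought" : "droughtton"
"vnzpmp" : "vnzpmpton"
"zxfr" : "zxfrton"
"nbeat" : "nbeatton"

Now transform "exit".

Rule — append "ton".
"exit" → "exitton".

exitton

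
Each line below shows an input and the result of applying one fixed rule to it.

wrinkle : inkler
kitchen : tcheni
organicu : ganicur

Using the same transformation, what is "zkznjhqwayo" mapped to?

znjhqwayok

The rule is to delete the first character, then move the first character to the end.
Starting from "zkznjhqwayo": after the first operation, "kznjhqwayo"; after the second, "znjhqwayok".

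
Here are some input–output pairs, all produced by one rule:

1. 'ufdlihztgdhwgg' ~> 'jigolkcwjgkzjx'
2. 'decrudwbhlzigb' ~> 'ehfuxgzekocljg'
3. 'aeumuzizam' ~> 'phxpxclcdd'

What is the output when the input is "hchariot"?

Looking at the pairs, the operation is to shift every letter 3 places forward in the alphabet (wrapping around), then swap the first and last characters.
Working it through for "hchariot": intermediate "kfkdulrw", final "wfkdulrk".

wfkdulrk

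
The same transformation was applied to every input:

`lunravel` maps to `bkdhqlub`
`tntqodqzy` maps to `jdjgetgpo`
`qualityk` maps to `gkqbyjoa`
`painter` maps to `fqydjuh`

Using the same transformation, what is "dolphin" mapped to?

The rule is to shift every letter 10 places backward in the alphabet (wrapping around).
On "dolphin" that produces "tebfxyd".

tebfxyd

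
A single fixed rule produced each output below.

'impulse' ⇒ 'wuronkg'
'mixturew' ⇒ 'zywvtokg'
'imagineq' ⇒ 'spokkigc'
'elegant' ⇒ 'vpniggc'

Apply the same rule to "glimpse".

What's happening: sort the characters into reverse alphabetical order, then shift every letter 2 places forward in the alphabet (wrapping around).
"glimpse" → "spmlige" → "uronkig".

uronkig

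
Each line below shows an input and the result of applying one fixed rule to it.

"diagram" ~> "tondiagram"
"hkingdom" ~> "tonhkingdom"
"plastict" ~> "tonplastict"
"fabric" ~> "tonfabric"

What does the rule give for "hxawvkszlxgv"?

In each case the input is transformed by: prepend "ton".
Applying that to "hxawvkszlxgv" gives "tonhxawvkszlxgv".

tonhxawvkszlxgv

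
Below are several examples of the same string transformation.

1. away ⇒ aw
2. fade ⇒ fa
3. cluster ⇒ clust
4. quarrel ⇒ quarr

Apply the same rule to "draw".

The rule is to delete the last 2 characters.
So "draw" becomes "dr".

dr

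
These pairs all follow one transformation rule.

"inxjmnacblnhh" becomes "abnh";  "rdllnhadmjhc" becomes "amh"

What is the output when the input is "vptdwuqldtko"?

What's happening: keep every other character starting from the first (positions 1st, 3rd, 5th, ...), then delete the first 3 characters.
For "vptdwuqldtko" the result is "qdk".

qdk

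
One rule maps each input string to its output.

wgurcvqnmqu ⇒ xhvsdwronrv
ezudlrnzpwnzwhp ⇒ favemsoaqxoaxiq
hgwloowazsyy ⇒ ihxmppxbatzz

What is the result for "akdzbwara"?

bleacxbsb

What's happening: shift every letter 1 place forward in the alphabet (wrapping around).
For "akdzbwara" the result is "bleacxbsb".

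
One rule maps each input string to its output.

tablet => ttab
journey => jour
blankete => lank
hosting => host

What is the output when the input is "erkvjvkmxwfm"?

The pattern: move the last 3 characters to the front (rotate right by 3), then keep only the last 4 characters.
Doing the same to "erkvjvkmxwfm": "vkmx".

vkmx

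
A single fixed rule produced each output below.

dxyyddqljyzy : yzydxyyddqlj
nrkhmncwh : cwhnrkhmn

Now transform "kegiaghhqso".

qsokegiaghh

What's happening: move the last 3 characters to the front (rotate right by 3).
On "kegiaghhqso" that produces "qsokegiaghh".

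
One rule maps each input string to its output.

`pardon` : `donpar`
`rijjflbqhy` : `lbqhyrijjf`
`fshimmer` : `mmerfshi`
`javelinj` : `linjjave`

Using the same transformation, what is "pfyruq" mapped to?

ruqpfy

What's happening: swap the front and back halves of the string.
On "pfyruq" that produces "ruqpfy".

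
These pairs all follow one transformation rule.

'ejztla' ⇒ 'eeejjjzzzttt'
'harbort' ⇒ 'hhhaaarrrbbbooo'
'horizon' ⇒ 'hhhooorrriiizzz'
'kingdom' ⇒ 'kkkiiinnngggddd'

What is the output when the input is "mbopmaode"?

The rule is to delete the last 2 characters, then repeat every character 3 times.
Working it through for "mbopmaode": intermediate "mbopmao", final "mmmbbbooopppmmmaaaooo".

mmmbbbooopppmmmaaaooo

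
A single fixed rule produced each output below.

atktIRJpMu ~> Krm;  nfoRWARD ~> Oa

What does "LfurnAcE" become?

Ua

The rule is to keep one character in every 3, starting at position 3 (positions 3rd, 6th, 9th, ...), then flip the case of every letter.
Starting from "LfurnAcE": after the first operation, "uA"; after the second, "Ua".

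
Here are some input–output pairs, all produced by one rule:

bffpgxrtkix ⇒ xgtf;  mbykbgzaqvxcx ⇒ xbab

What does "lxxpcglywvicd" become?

icyx

The transformation: keep one character in every 3, starting at position 2 (positions 2nd, 5th, 8th, ...), then swap the first and last characters.
"lxxpcglywvicd" → "xcyi" → "icyx".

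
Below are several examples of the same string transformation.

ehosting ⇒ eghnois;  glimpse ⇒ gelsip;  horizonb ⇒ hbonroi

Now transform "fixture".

Looking at the pairs, the operation is to take characters alternately from the front and the back (1st, last, 2nd, 2nd-last, ...), then delete the last character.
Working it through for "fixture": intermediate "feirxut", final "feirxu".
(Check on "ehosting": → "eghnoist" → "eghnois" ✓)

feirxu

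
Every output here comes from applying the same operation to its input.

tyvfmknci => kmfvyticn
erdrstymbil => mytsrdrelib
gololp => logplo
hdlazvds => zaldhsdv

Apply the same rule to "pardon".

The transformation: move the last 3 characters to the front (rotate right by 3), then reverse the string.
Working it through for "pardon": intermediate "donpar", final "rapnod".

rapnod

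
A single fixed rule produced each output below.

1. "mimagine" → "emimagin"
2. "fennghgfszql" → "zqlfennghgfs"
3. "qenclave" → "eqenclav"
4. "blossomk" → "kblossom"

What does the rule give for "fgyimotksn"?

snfgyimotk

Rule — swap the front and back halves of the string, then move the first 3 characters to the end (rotate left by 3).
Applying both steps to "fgyimotksn": "otksnfgyim", then "snfgyimotk".
(Check on "blossomk": → "somkblos" → "kblossom" ✓)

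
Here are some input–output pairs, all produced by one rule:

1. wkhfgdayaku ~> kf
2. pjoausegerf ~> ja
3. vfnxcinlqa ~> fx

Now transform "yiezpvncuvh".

Each output is the input with this applied: keep every other character starting from the second (positions 2nd, 4th, 6th, ...), then delete the last 3 characters.
For "yiezpvncuvh", step one produces "izvcv"; step two turns that into "iz".

iz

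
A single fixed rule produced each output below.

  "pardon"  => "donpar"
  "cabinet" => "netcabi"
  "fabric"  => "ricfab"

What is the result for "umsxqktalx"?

alxumsxqkt

The transformation: move the last 3 characters to the front (rotate right by 3).
Doing the same to "umsxqktalx": "alxumsxqkt".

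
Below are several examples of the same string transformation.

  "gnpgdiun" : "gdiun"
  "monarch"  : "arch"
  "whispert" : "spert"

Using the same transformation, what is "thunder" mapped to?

Looking at the pairs, the operation is to delete the first 3 characters.
Applying that to "thunder" gives "nder".

nder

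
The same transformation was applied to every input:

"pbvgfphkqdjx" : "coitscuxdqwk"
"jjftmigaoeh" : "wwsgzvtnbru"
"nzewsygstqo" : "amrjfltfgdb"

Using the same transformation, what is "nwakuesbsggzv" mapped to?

ajnxhrfofttmi

Looking at the pairs, the operation is to shift every letter 13 places forward in the alphabet (wrapping around) — i.e. ROT13.
So "nwakuesbsggzv" becomes "ajnxhrfofttmi".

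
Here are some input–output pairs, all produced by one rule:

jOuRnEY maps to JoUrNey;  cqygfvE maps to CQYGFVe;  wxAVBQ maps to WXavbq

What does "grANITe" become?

GRanitE

What's happening: flip the case of every letter.
So "grANITe" becomes "GRanitE".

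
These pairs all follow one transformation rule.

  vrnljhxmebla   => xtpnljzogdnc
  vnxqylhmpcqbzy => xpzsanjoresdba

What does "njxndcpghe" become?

plzpferijg

The transformation: shift every letter 2 places forward in the alphabet (wrapping around).
Doing the same to "njxndcpghe": "plzpferijg".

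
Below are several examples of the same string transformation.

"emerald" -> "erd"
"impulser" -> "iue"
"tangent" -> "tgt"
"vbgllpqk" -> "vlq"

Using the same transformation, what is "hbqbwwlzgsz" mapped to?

hbls

Rule — keep one character in every 3, starting at position 1 (positions 1st, 4th, 7th, ...).
Doing the same to "hbqbwwlzgsz": "hbls".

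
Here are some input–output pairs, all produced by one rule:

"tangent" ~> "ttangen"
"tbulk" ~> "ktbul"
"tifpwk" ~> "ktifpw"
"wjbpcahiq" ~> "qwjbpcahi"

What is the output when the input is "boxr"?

The transformation: move the last character to the front.
So "boxr" becomes "rbox".

rbox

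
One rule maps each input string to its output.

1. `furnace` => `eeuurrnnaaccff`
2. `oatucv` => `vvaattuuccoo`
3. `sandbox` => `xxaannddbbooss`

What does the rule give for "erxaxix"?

Rule — swap the first and last characters, then double every character.
"erxaxix" → "xrxaxie" → "xxrrxxaaxxiiee".
(Check on "furnace": → "eurnacf" → "eeuurrnnaaccff" ✓)

xxrrxxaaxxiiee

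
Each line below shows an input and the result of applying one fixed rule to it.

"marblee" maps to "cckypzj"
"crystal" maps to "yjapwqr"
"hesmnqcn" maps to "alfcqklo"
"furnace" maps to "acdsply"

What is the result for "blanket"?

crzjyli

What's happening: move the last 2 characters to the front (rotate right by 2), then shift every letter 2 places backward in the alphabet (wrapping around).
On "blanket": the first step gives "etblank", and the second then gives "crzjyli".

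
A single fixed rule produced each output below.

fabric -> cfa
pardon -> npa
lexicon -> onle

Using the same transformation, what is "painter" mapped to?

erpa

Rule — move the first 2 characters to the end (rotate left by 2), then delete the first 3 characters.
So "painter" becomes "erpa".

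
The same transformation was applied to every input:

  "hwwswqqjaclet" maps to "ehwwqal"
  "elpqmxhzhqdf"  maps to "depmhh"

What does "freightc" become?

Rule — move the last 2 characters to the front (rotate right by 2), then keep every other character starting from the first (positions 1st, 3rd, 5th, ...).
"freightc" → "tfeg".

tfeg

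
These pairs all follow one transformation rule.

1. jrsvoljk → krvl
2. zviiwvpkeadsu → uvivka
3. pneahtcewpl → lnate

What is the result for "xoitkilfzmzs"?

sotifm

The transformation: move the last 2 characters to the front (rotate right by 2), then keep every other character starting from the second (positions 2nd, 4th, 6th, ...).
For "xoitkilfzmzs", step one produces "zsxoitkilfzm"; step two turns that into "sotifm".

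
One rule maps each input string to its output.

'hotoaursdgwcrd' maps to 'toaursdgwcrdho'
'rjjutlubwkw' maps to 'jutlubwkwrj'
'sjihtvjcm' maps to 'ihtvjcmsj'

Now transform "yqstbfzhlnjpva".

The rule is to move the first 2 characters to the end (rotate left by 2).
On "yqstbfzhlnjpva" that produces "stbfzhlnjpvayq".

stbfzhlnjpvayq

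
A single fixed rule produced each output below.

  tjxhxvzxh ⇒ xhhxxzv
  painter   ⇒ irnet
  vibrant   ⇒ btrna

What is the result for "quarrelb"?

abrlre

What's happening: delete the first 2 characters, then take characters alternately from the front and the back (1st, last, 2nd, 2nd-last, ...).
On "quarrelb" that produces "abrlre".
(Check on "vibrant": → "brant" → "btrna" ✓)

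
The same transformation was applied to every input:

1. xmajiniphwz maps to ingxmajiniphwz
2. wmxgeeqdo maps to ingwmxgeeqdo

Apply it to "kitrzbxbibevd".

The pattern: prepend "ing".
Applying that to "kitrzbxbibevd" gives "ingkitrzbxbibevd".

ingkitrzbxbibevd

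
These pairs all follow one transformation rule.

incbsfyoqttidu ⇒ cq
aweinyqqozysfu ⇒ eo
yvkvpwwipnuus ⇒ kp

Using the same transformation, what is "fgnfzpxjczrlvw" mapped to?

nc

Rule — keep every other character starting from the first (positions 1st, 3rd, 5th, ...), then keep one character in every 3, starting at position 2 (positions 2nd, 5th, 8th, ...).
"fgnfzpxjczrlvw" → "fnzxcrv" → "nc".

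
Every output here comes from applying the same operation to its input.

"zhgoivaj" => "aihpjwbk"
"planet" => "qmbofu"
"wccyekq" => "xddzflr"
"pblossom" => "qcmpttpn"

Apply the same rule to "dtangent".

What's happening: shift every letter 1 place forward in the alphabet (wrapping around).
For "dtangent" the result is "eubohfou".

eubohfou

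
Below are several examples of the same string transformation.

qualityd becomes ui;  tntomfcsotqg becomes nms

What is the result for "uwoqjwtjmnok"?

The rule is to keep one character in every 3, starting at position 2 (positions 2nd, 5th, 8th, ...), then delete the last character.
Applying both steps to "uwoqjwtjmnok": "wjjo", then "wjj".
(Check on "tntomfcsotqg": → "nmsq" → "nms" ✓)

wjj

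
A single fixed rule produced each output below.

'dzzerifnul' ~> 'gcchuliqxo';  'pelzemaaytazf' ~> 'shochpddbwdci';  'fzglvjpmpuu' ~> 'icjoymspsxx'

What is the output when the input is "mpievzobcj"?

The rule is to shift every letter 3 places forward in the alphabet (wrapping around).
For "mpievzobcj" the result is "pslhycrefm".

pslhycrefm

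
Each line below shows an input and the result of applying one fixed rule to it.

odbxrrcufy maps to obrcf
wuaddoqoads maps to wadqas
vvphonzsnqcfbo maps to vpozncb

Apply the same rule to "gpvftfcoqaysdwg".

The transformation: keep every other character starting from the first (positions 1st, 3rd, 5th, ...).
Doing the same to "gpvftfcoqaysdwg": "gvtcqydg".

gvtcqydg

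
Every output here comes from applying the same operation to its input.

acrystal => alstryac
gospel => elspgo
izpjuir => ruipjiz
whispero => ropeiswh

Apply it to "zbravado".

Rule — swap each adjacent pair of characters (1↔2, 3↔4, ...), then reverse the string.
For "zbravado", step one produces "bzaravod"; step two turns that into "dovarazb".

dovarazb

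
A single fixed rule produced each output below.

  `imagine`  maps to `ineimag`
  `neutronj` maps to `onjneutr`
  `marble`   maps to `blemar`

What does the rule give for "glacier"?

ierglac

The pattern: move the last 3 characters to the front (rotate right by 3).
On "glacier" that produces "ierglac".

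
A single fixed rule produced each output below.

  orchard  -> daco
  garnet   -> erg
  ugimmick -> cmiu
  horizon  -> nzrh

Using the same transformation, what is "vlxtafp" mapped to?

paxv

What's happening: keep every other character starting from the first (positions 1st, 3rd, 5th, ...), then reverse the string.
For "vlxtafp", step one produces "vxap"; step two turns that into "paxv".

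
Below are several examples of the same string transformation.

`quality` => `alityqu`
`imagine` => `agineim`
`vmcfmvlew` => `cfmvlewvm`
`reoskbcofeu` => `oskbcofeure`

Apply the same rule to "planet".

The rule is to move the first 2 characters to the end (rotate left by 2).
On "planet" that produces "anetpl".

anetpl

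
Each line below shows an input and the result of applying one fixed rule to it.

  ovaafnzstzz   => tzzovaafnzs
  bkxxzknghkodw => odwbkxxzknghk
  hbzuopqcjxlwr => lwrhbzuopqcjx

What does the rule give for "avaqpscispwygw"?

Each output is the input with this applied: move the last 3 characters to the front (rotate right by 3).
So "avaqpscispwygw" becomes "ygwavaqpscispw".

ygwavaqpscispw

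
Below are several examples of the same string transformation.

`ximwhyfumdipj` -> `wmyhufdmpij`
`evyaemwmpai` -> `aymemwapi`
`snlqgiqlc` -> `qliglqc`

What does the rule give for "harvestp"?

vrsept

What's happening: delete the first 2 characters, then swap each adjacent pair of characters (1↔2, 3↔4, ...).
Applying both steps to "harvestp": "rvestp", then "vrsept".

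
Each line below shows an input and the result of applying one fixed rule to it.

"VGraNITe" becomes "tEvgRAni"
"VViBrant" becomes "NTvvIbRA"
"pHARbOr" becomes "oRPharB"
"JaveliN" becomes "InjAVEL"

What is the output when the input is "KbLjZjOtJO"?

jokBlJzJoT

Looking at the pairs, the operation is to move the last 2 characters to the front (rotate right by 2), then flip the case of every letter.
Working it through for "KbLjZjOtJO": intermediate "JOKbLjZjOt", final "jokBlJzJoT".
(Check on "pHARbOr": → "OrpHARb" → "oRPharB" ✓)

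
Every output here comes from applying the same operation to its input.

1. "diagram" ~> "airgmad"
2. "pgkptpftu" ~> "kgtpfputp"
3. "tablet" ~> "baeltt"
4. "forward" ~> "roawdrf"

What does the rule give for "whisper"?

Rule — move the first character to the end, then swap each adjacent pair of characters (1↔2, 3↔4, ...).
On "whisper": the first step gives "hisperw", and the second then gives "ihpsrew".

ihpsrew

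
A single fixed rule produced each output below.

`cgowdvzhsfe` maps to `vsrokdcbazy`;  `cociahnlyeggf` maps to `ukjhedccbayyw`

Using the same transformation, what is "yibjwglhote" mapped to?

uspkhfedcax

The transformation: sort the characters into reverse alphabetical order, then shift every letter 4 places backward in the alphabet (wrapping around).
For "yibjwglhote", step one produces "ywtoljihgeb"; step two turns that into "uspkhfedcax".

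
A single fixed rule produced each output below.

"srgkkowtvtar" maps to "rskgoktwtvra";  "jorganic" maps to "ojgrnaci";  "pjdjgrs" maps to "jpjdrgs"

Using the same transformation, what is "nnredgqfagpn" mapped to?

nnergdfqganp

Each output is the input with this applied: swap each adjacent pair of characters (1↔2, 3↔4, ...).
So "nnredgqfagpn" becomes "nnergdfqganp".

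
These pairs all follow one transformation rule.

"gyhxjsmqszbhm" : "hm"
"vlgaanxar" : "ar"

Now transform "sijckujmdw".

What's happening: keep only the last 2 characters.
For "sijckujmdw" the result is "dw".

dw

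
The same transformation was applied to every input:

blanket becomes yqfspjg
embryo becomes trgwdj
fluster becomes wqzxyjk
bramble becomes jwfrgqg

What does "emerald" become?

irjwfqj

Looking at the pairs, the operation is to swap the first and last characters, then shift every letter 5 places forward in the alphabet (wrapping around).
"emerald" → "dmerale" → "irjwfqj".
(Check on "blanket": → "tlankeb" → "yqfspjg" ✓)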